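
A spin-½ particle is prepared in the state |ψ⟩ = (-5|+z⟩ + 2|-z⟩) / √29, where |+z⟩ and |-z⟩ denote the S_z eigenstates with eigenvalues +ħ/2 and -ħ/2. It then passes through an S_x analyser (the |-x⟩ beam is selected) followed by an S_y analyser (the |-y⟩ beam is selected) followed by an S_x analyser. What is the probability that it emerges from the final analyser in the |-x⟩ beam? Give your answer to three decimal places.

0.211

First analyser (S_x): P(|-x⟩) = |⟨-x|ψ⟩|² = 49/58.
After stage 1 the state is |-x⟩; P(|-y⟩) = |⟨-y|-x⟩|² = 1/2.
After stage 2 the state is |-y⟩; P(|-x⟩) = |⟨-x|-y⟩|² = 1/2.
Joint probability = 49/58 × 1/2 × 1/2 = 0.211.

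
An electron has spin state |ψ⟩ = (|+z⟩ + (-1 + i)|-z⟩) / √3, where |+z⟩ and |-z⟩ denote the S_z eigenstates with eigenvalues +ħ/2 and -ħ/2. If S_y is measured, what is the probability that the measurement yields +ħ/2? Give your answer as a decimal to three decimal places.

|+y⟩ = (|+z⟩ + i|-z⟩)/√2, so ⟨+y|ψ⟩ = (2 + i) / (√2·√3).
P = |2 + i|² / 6 = 5/6.

0.833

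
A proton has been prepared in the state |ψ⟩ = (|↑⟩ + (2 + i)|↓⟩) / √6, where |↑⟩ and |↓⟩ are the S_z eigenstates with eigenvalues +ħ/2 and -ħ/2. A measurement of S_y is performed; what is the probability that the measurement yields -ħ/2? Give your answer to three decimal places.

|-y⟩ = (|↑⟩ - i|↓⟩)/√2, so ⟨-y|ψ⟩ = (2i) / (√2·√6).
P = |2i|² / 12 = 4/12.

0.333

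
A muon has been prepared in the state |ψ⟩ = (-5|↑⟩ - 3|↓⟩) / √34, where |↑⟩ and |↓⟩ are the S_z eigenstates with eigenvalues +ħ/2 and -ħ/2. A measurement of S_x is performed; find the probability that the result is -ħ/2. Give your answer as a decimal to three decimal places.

0.059

|-x⟩ = (|↑⟩ - |↓⟩)/√2, so ⟨-x|ψ⟩ = (-2) / (√2·√34).
P = |-2|² / 68 = 4/68.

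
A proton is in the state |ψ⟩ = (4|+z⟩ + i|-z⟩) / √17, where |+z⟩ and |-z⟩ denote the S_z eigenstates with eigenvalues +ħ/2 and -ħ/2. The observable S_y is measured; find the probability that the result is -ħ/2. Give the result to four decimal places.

0.2647

|-y⟩ = (|+z⟩ - i|-z⟩)/√2, so ⟨-y|ψ⟩ = (3) / (√2·√17).
P = |3|² / 34 = 9/34.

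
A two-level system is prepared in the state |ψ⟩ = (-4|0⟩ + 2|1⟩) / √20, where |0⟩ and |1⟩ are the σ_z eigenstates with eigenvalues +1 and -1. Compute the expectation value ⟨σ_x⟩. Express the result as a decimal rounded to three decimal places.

-0.800

⟨σ_x⟩ = 2 Re(a* b)/(|a|²+|b|²) with a = -4, b = 2.
a* b = -8, so ⟨σ_x⟩ = -16/20.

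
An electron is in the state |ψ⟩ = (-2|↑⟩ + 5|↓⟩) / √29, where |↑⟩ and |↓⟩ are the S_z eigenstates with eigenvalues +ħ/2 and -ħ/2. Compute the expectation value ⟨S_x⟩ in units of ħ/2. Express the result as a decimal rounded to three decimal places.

⟨σ_x⟩ = 2 Re(a* b)/(|a|²+|b|²) with a = -2, b = 5.
a* b = -10, so ⟨σ_x⟩ = -20/29.
⟨S_x⟩ = (ħ/2)·⟨σ_x⟩.

-0.690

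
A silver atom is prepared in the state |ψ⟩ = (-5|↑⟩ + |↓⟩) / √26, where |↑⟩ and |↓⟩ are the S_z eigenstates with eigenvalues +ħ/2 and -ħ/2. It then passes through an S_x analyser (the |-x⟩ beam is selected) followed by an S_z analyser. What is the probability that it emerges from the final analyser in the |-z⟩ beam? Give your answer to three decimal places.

0.346

First analyser (S_x): P(|-x⟩) = |⟨-x|ψ⟩|² = 36/52.
After stage 1 the state is |-x⟩; P(|-z⟩) = |⟨-z|-x⟩|² = 1/2.
Joint probability = 36/52 × 1/2 = 0.346.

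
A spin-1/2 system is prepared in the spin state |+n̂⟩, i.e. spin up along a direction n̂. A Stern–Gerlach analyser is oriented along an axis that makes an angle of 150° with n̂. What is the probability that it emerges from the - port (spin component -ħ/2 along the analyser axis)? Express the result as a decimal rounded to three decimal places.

0.933

For spin-½, the probability of finding spin-up along an axis at angle θ to the initial spin direction is cos²(θ/2); spin-down is sin²(θ/2).
θ = 150°, so P = sin²(75°) ≈ 0.933.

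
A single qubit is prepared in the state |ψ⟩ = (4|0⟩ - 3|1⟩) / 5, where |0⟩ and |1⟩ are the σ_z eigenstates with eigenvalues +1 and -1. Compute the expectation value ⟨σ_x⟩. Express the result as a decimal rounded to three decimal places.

-0.960

⟨σ_x⟩ = 2 Re(a* b)/(|a|²+|b|²) with a = 4, b = -3.
a* b = -12, so ⟨σ_x⟩ = -24/25.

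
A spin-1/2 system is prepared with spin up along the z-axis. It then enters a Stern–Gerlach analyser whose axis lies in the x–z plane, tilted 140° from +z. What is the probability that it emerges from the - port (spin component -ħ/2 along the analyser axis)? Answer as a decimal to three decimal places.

For spin-½, the probability of finding spin-up along an axis at angle θ to the initial spin direction is cos²(θ/2); spin-down is sin²(θ/2).
θ = 140°, so P = sin²(70°) ≈ 0.883.

0.883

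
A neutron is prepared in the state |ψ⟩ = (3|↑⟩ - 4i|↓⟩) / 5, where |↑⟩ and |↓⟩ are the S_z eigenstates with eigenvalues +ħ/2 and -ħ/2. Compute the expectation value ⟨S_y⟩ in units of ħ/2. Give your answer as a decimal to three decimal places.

-0.960

⟨σ_y⟩ = 2 Im(a* b)/(|a|²+|b|²) with a = 3, b = -4i.
a* b = -12i, so ⟨σ_y⟩ = -24/25.
⟨S_y⟩ = (ħ/2)·⟨σ_y⟩.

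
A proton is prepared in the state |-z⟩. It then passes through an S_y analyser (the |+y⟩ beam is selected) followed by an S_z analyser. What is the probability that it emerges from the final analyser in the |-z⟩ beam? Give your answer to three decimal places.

First analyser (S_y): from |-z⟩, P(|+y⟩) = 1/2.
After stage 1 the state is |+y⟩; P(|-z⟩) = |⟨-z|+y⟩|² = 1/2.
Joint probability = 1/2 × 1/2 = 0.250.

0.250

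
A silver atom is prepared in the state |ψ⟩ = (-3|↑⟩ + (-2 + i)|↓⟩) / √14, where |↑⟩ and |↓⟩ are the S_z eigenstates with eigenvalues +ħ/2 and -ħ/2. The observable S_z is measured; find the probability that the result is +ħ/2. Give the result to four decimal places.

0.6429

The +ħ/2 outcome corresponds to |↑⟩. Its amplitude in |ψ⟩ is -3/√14.
P = |-3|² / 14 = 9/14.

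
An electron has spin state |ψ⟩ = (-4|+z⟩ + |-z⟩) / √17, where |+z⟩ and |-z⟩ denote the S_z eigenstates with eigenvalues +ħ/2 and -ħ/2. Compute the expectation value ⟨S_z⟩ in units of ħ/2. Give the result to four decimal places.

0.8824

⟨σ_z⟩ = |a|² - |b|² divided by |a|²+|b|², with a, b the |+z⟩, |-z⟩ amplitudes.
= (16 - 1)/17 = 15/17.
⟨S_z⟩ = (ħ/2)·⟨σ_z⟩.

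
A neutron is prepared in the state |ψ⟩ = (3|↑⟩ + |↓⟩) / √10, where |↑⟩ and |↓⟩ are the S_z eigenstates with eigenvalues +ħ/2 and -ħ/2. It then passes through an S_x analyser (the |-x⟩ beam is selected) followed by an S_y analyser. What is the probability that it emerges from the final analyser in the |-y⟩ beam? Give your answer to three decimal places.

0.100

First analyser (S_x): P(|-x⟩) = |⟨-x|ψ⟩|² = 4/20.
After stage 1 the state is |-x⟩; P(|-y⟩) = |⟨-y|-x⟩|² = 1/2.
Joint probability = 4/20 × 1/2 = 0.100.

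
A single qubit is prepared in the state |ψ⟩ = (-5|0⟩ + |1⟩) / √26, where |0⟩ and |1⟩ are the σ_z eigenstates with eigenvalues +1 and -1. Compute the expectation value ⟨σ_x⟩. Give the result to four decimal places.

-0.3846

⟨σ_x⟩ = 2 Re(a* b)/(|a|²+|b|²) with a = -5, b = 1.
a* b = -5, so ⟨σ_x⟩ = -10/26.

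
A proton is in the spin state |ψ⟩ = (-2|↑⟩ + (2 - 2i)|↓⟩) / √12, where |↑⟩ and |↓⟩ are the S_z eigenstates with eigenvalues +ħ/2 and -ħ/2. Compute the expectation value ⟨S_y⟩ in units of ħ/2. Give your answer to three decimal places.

⟨σ_y⟩ = 2 Im(a* b)/(|a|²+|b|²) with a = -2, b = (2 - 2i).
a* b = (-4 + 4i), so ⟨σ_y⟩ = 8/12.
⟨S_y⟩ = (ħ/2)·⟨σ_y⟩.

0.667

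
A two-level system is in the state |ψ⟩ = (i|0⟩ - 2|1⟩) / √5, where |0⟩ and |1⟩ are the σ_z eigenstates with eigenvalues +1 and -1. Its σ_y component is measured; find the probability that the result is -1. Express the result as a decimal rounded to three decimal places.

0.100

|-y⟩ = (|0⟩ - i|1⟩)/√2, so ⟨-y|ψ⟩ = (-i) / (√2·√5).
P = |-i|² / 10 = 1/10.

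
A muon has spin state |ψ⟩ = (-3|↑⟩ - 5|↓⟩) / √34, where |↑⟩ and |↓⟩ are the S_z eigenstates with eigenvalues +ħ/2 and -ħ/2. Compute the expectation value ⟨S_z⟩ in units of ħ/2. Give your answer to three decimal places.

⟨σ_z⟩ = |a|² - |b|² divided by |a|²+|b|², with a, b the |↑⟩, |↓⟩ amplitudes.
= (9 - 25)/34 = -16/34.
⟨S_z⟩ = (ħ/2)·⟨σ_z⟩.

-0.471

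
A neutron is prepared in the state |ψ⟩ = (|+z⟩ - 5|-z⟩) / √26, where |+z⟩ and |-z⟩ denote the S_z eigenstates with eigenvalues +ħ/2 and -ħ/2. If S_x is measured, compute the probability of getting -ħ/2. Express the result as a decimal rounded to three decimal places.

0.692

|-x⟩ = (|+z⟩ - |-z⟩)/√2, so ⟨-x|ψ⟩ = (6) / (√2·√26).
P = |6|² / 52 = 36/52.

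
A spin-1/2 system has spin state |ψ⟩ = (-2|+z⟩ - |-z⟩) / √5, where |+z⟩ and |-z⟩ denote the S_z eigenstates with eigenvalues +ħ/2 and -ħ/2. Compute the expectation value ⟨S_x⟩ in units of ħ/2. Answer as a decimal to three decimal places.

⟨σ_x⟩ = 2 Re(a* b)/(|a|²+|b|²) with a = -2, b = -1.
a* b = 2, so ⟨σ_x⟩ = 4/5.
⟨S_x⟩ = (ħ/2)·⟨σ_x⟩.

0.800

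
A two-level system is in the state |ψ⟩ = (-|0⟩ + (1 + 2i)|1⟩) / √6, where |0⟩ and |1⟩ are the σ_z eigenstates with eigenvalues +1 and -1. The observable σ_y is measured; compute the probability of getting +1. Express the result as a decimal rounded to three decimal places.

|+y⟩ = (|0⟩ + i|1⟩)/√2, so ⟨+y|ψ⟩ = (1 - i) / (√2·√6).
P = |1 - i|² / 12 = 2/12.

0.167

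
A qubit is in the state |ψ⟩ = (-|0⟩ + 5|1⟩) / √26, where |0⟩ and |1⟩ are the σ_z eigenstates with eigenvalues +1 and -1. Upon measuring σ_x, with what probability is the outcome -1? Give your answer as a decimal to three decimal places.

|-x⟩ = (|0⟩ - |1⟩)/√2, so ⟨-x|ψ⟩ = (-6) / (√2·√26).
P = |-6|² / 52 = 36/52.

0.692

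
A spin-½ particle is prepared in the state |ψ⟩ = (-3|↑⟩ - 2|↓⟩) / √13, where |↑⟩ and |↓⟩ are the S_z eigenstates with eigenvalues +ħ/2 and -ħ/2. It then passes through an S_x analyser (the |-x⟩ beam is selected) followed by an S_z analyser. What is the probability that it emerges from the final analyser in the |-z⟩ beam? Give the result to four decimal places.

First analyser (S_x): P(|-x⟩) = |⟨-x|ψ⟩|² = 1/26.
After stage 1 the state is |-x⟩; P(|-z⟩) = |⟨-z|-x⟩|² = 1/2.
Joint probability = 1/26 × 1/2 = 0.0192.

0.0192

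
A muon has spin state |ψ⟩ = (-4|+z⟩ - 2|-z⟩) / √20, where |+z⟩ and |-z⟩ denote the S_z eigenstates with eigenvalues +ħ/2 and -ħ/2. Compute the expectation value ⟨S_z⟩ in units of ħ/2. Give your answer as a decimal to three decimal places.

⟨σ_z⟩ = |a|² - |b|² divided by |a|²+|b|², with a, b the |+z⟩, |-z⟩ amplitudes.
= (16 - 4)/20 = 12/20.
⟨S_z⟩ = (ħ/2)·⟨σ_z⟩.

0.600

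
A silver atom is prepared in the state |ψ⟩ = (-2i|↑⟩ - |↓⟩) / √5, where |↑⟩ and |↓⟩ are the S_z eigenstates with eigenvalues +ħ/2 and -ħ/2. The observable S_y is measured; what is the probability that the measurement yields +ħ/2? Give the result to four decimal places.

0.1000

|+y⟩ = (|↑⟩ + i|↓⟩)/√2, so ⟨+y|ψ⟩ = (-i) / (√2·√5).
P = |-i|² / 10 = 1/10.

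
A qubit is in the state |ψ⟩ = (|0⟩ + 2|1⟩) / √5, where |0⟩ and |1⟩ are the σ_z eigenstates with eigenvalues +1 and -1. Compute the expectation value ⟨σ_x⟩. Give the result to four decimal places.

⟨σ_x⟩ = 2 Re(a* b)/(|a|²+|b|²) with a = 1, b = 2.
a* b = 2, so ⟨σ_x⟩ = 4/5.

0.8000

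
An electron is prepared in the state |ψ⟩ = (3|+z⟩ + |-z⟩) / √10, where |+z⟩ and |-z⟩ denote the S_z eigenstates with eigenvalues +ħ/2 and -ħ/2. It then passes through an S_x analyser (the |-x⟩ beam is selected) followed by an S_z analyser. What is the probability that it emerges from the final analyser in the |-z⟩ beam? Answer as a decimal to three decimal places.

0.100

First analyser (S_x): P(|-x⟩) = |⟨-x|ψ⟩|² = 4/20.
After stage 1 the state is |-x⟩; P(|-z⟩) = |⟨-z|-x⟩|² = 1/2.
Joint probability = 4/20 × 1/2 = 0.100.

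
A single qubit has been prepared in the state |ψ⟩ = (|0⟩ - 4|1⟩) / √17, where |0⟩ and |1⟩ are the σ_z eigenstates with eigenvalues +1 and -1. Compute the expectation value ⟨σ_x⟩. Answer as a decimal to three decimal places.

-0.471

⟨σ_x⟩ = 2 Re(a* b)/(|a|²+|b|²) with a = 1, b = -4.
a* b = -4, so ⟨σ_x⟩ = -8/17.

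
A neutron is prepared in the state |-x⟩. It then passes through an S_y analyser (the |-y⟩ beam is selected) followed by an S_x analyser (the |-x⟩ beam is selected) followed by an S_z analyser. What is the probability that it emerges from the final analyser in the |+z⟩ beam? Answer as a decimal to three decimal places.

First analyser (S_y): from |-x⟩, P(|-y⟩) = 1/2.
After stage 1 the state is |-y⟩; P(|-x⟩) = |⟨-x|-y⟩|² = 1/2.
After stage 2 the state is |-x⟩; P(|+z⟩) = |⟨+z|-x⟩|² = 1/2.
Joint probability = 1/2 × 1/2 × 1/2 = 0.125.

0.125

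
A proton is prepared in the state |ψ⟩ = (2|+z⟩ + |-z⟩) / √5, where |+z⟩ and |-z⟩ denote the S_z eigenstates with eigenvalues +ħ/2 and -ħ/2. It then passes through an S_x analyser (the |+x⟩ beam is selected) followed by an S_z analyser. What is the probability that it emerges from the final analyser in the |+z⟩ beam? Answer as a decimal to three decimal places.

0.450

First analyser (S_x): P(|+x⟩) = |⟨+x|ψ⟩|² = 9/10.
After stage 1 the state is |+x⟩; P(|+z⟩) = |⟨+z|+x⟩|² = 1/2.
Joint probability = 9/10 × 1/2 = 0.450.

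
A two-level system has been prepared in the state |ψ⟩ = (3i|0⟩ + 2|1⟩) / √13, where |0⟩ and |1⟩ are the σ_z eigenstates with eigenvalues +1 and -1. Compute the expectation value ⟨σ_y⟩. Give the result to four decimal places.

-0.9231

⟨σ_y⟩ = 2 Im(a* b)/(|a|²+|b|²) with a = 3i, b = 2.
a* b = -6i, so ⟨σ_y⟩ = -12/13.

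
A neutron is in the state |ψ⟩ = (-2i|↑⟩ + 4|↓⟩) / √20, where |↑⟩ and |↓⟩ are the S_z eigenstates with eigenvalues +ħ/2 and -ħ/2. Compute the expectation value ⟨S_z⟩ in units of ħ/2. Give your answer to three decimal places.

-0.600

⟨σ_z⟩ = |a|² - |b|² divided by |a|²+|b|², with a, b the |↑⟩, |↓⟩ amplitudes.
= (4 - 16)/20 = -12/20.
⟨S_z⟩ = (ħ/2)·⟨σ_z⟩.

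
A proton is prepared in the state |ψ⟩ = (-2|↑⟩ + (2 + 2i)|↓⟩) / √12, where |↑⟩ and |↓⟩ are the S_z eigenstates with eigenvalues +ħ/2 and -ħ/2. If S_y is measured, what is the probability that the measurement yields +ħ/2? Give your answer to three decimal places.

|+y⟩ = (|↑⟩ + i|↓⟩)/√2, so ⟨+y|ψ⟩ = (-2i) / (√2·√12).
P = |-2i|² / 24 = 4/24.

0.167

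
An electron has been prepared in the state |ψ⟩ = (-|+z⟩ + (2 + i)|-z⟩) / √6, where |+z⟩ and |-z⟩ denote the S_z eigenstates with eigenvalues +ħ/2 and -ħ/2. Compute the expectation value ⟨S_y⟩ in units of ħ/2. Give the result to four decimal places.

-0.3333

⟨σ_y⟩ = 2 Im(a* b)/(|a|²+|b|²) with a = -1, b = (2 + i).
a* b = (-2 - i), so ⟨σ_y⟩ = -2/6.
⟨S_y⟩ = (ħ/2)·⟨σ_y⟩.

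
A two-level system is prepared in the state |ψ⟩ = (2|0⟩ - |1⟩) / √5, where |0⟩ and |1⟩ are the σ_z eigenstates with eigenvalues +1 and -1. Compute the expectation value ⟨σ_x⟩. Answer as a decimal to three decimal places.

-0.800

⟨σ_x⟩ = 2 Re(a* b)/(|a|²+|b|²) with a = 2, b = -1.
a* b = -2, so ⟨σ_x⟩ = -4/5.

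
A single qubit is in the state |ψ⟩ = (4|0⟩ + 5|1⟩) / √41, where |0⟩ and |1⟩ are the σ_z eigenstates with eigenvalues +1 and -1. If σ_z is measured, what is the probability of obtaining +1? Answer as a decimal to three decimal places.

0.390

The +1 outcome corresponds to |0⟩. Its amplitude in |ψ⟩ is 4/√41.
P = |4|² / 41 = 16/41.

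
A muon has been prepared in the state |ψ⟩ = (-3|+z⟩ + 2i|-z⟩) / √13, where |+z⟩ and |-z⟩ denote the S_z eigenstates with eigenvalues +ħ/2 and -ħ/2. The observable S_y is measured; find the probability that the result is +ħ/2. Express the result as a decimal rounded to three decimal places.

0.038

|+y⟩ = (|+z⟩ + i|-z⟩)/√2, so ⟨+y|ψ⟩ = (-1) / (√2·√13).
P = |-1|² / 26 = 1/26.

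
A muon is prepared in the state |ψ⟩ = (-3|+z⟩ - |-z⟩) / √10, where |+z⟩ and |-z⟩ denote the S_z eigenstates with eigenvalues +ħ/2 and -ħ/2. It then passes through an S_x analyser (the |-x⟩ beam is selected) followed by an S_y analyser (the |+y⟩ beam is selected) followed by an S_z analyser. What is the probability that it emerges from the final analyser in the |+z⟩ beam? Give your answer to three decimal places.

First analyser (S_x): P(|-x⟩) = |⟨-x|ψ⟩|² = 4/20.
After stage 1 the state is |-x⟩; P(|+y⟩) = |⟨+y|-x⟩|² = 1/2.
After stage 2 the state is |+y⟩; P(|+z⟩) = |⟨+z|+y⟩|² = 1/2.
Joint probability = 4/20 × 1/2 × 1/2 = 0.050.

0.050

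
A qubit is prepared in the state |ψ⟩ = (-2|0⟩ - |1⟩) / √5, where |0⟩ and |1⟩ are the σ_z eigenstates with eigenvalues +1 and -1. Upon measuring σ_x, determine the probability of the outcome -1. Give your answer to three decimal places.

0.100

|-x⟩ = (|0⟩ - |1⟩)/√2, so ⟨-x|ψ⟩ = (-1) / (√2·√5).
P = |-1|² / 10 = 1/10.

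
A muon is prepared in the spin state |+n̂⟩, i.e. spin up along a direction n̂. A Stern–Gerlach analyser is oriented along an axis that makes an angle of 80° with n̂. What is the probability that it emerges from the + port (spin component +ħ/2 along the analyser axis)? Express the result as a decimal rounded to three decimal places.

For spin-½, the probability of finding spin-up along an axis at angle θ to the initial spin direction is cos²(θ/2); spin-down is sin²(θ/2).
θ = 80°, so P = cos²(40°) ≈ 0.587.

0.587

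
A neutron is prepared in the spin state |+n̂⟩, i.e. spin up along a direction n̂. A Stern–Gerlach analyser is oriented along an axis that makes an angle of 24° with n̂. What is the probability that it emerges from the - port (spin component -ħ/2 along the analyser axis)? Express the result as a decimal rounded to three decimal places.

For spin-½, the probability of finding spin-up along an axis at angle θ to the initial spin direction is cos²(θ/2); spin-down is sin²(θ/2).
θ = 24°, so P = sin²(12°) ≈ 0.043.

0.043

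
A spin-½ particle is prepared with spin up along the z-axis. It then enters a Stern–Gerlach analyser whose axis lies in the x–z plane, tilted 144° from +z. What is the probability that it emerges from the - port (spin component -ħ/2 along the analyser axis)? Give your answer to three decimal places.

For spin-½, the probability of finding spin-up along an axis at angle θ to the initial spin direction is cos²(θ/2); spin-down is sin²(θ/2).
θ = 144°, so P = sin²(72°) ≈ 0.905.

0.905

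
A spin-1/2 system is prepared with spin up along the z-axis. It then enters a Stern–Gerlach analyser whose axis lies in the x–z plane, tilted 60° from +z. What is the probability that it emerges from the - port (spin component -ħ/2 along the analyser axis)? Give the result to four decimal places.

For spin-½, the probability of finding spin-up along an axis at angle θ to the initial spin direction is cos²(θ/2); spin-down is sin²(θ/2).
θ = 60°, so P = sin²(30°) ≈ 0.2500.

0.2500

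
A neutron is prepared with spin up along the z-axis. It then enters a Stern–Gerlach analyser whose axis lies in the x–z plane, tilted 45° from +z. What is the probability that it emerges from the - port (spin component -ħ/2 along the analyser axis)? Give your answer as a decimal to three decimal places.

For spin-½, the probability of finding spin-up along an axis at angle θ to the initial spin direction is cos²(θ/2); spin-down is sin²(θ/2).
θ = 45°, so P = sin²(22.5°) ≈ 0.146.

0.146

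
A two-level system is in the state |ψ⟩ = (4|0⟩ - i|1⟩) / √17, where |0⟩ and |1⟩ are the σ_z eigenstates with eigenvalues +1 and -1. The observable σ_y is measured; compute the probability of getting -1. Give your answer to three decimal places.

|-y⟩ = (|0⟩ - i|1⟩)/√2, so ⟨-y|ψ⟩ = (5) / (√2·√17).
P = |5|² / 34 = 25/34.

0.735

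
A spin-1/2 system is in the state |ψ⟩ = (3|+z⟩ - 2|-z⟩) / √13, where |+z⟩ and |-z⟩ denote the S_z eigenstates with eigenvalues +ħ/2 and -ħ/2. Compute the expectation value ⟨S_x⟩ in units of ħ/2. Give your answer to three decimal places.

-0.923

⟨σ_x⟩ = 2 Re(a* b)/(|a|²+|b|²) with a = 3, b = -2.
a* b = -6, so ⟨σ_x⟩ = -12/13.
⟨S_x⟩ = (ħ/2)·⟨σ_x⟩.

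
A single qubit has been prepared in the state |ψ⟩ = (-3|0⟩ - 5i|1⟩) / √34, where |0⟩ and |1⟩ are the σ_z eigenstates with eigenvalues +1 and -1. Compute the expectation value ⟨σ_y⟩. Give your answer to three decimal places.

⟨σ_y⟩ = 2 Im(a* b)/(|a|²+|b|²) with a = -3, b = -5i.
a* b = 15i, so ⟨σ_y⟩ = 30/34.

0.882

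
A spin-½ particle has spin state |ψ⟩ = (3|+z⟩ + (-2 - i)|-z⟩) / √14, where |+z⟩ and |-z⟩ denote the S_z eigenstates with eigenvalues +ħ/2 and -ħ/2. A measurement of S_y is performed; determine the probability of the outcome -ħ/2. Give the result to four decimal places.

0.7143

|-y⟩ = (|+z⟩ - i|-z⟩)/√2, so ⟨-y|ψ⟩ = (4 - 2i) / (√2·√14).
P = |4 - 2i|² / 28 = 20/28.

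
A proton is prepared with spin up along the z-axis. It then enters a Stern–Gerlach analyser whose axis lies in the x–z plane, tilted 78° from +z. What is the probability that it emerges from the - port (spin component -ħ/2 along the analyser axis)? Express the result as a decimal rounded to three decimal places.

For spin-½, the probability of finding spin-up along an axis at angle θ to the initial spin direction is cos²(θ/2); spin-down is sin²(θ/2).
θ = 78°, so P = sin²(39°) ≈ 0.396.

0.396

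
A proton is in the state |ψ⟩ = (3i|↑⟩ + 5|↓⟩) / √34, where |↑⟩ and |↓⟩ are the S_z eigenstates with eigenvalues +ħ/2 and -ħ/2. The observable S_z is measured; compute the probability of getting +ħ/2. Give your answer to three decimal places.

The +ħ/2 outcome corresponds to |↑⟩. Its amplitude in |ψ⟩ is 3i/√34.
P = |3i|² / 34 = 9/34.

0.265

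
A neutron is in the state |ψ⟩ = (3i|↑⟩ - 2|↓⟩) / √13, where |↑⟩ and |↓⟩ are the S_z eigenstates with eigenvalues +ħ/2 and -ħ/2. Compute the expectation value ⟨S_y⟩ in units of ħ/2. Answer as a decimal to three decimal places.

⟨σ_y⟩ = 2 Im(a* b)/(|a|²+|b|²) with a = 3i, b = -2.
a* b = 6i, so ⟨σ_y⟩ = 12/13.
⟨S_y⟩ = (ħ/2)·⟨σ_y⟩.

0.923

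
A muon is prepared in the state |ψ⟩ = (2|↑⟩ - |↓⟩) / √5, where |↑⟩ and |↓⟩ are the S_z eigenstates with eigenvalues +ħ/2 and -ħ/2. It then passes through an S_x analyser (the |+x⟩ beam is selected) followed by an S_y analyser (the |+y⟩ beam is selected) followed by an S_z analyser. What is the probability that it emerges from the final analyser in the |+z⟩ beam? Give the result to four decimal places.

First analyser (S_x): P(|+x⟩) = |⟨+x|ψ⟩|² = 1/10.
After stage 1 the state is |+x⟩; P(|+y⟩) = |⟨+y|+x⟩|² = 1/2.
After stage 2 the state is |+y⟩; P(|+z⟩) = |⟨+z|+y⟩|² = 1/2.
Joint probability = 1/10 × 1/2 × 1/2 = 0.0250.

0.0250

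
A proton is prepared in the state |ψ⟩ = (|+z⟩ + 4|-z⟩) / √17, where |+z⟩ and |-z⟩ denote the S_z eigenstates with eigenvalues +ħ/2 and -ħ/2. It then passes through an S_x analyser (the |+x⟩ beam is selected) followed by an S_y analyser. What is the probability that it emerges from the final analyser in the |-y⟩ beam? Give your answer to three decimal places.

0.368

First analyser (S_x): P(|+x⟩) = |⟨+x|ψ⟩|² = 25/34.
After stage 1 the state is |+x⟩; P(|-y⟩) = |⟨-y|+x⟩|² = 1/2.
Joint probability = 25/34 × 1/2 = 0.368.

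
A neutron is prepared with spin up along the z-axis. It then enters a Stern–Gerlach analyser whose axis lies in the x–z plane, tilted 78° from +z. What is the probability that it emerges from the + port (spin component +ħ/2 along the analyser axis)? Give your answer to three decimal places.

For spin-½, the probability of finding spin-up along an axis at angle θ to the initial spin direction is cos²(θ/2); spin-down is sin²(θ/2).
θ = 78°, so P = cos²(39°) ≈ 0.604.

0.604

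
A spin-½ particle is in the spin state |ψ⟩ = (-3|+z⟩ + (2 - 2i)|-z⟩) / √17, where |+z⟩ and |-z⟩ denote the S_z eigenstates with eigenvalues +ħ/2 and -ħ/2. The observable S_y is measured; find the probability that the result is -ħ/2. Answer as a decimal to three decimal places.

0.147

|-y⟩ = (|+z⟩ - i|-z⟩)/√2, so ⟨-y|ψ⟩ = (-1 + 2i) / (√2·√17).
P = |-1 + 2i|² / 34 = 5/34.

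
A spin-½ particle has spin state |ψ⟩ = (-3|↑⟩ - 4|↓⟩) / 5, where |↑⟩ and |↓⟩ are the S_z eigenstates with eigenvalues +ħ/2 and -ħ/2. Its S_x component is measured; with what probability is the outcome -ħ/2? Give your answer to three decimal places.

0.020

|-x⟩ = (|↑⟩ - |↓⟩)/√2, so ⟨-x|ψ⟩ = (1) / (√2·5).
P = |1|² / 50 = 1/50.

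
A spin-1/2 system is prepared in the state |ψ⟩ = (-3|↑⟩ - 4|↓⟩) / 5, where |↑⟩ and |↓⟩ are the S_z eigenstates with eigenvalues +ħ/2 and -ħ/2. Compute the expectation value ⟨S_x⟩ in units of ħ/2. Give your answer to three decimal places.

0.960

⟨σ_x⟩ = 2 Re(a* b)/(|a|²+|b|²) with a = -3, b = -4.
a* b = 12, so ⟨σ_x⟩ = 24/25.
⟨S_x⟩ = (ħ/2)·⟨σ_x⟩.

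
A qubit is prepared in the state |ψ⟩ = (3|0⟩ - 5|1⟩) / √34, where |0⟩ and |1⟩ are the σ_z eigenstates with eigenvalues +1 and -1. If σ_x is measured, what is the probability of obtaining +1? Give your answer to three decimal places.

0.059

|+x⟩ = (|0⟩ + |1⟩)/√2, so ⟨+x|ψ⟩ = (-2) / (√2·√34).
P = |-2|² / 68 = 4/68.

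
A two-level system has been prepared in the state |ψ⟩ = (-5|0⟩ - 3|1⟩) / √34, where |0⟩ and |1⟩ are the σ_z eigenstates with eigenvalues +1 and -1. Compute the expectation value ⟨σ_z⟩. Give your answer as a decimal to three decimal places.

0.471

⟨σ_z⟩ = |a|² - |b|² divided by |a|²+|b|², with a, b the |0⟩, |1⟩ amplitudes.
= (25 - 9)/34 = 16/34.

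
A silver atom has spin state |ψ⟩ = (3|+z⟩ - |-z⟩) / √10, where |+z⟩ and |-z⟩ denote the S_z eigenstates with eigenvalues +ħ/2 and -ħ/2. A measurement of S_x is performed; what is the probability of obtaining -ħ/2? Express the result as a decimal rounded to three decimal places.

0.800

|-x⟩ = (|+z⟩ - |-z⟩)/√2, so ⟨-x|ψ⟩ = (4) / (√2·√10).
P = |4|² / 20 = 16/20.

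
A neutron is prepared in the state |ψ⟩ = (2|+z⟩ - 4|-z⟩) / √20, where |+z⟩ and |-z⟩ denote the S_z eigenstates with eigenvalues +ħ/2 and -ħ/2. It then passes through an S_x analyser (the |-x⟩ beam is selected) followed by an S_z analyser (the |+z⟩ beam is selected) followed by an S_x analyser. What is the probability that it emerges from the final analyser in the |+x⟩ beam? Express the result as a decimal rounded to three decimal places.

First analyser (S_x): P(|-x⟩) = |⟨-x|ψ⟩|² = 36/40.
After stage 1 the state is |-x⟩; P(|+z⟩) = |⟨+z|-x⟩|² = 1/2.
After stage 2 the state is |+z⟩; P(|+x⟩) = |⟨+x|+z⟩|² = 1/2.
Joint probability = 36/40 × 1/2 × 1/2 = 0.225.

0.225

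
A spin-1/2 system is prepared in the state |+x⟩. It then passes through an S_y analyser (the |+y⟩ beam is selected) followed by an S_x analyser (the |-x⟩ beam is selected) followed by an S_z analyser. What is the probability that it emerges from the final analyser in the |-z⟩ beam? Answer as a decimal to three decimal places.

0.125

First analyser (S_y): from |+x⟩, P(|+y⟩) = 1/2.
After stage 1 the state is |+y⟩; P(|-x⟩) = |⟨-x|+y⟩|² = 1/2.
After stage 2 the state is |-x⟩; P(|-z⟩) = |⟨-z|-x⟩|² = 1/2.
Joint probability = 1/2 × 1/2 × 1/2 = 0.125.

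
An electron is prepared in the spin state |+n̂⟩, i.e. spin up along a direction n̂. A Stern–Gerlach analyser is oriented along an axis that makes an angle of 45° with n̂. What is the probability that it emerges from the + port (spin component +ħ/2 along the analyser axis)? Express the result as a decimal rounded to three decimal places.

0.854

For spin-½, the probability of finding spin-up along an axis at angle θ to the initial spin direction is cos²(θ/2); spin-down is sin²(θ/2).
θ = 45°, so P = cos²(22.5°) ≈ 0.854.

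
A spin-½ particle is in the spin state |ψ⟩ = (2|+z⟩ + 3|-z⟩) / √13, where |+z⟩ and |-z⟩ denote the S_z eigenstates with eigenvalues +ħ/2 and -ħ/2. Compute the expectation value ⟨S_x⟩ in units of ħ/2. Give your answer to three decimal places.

⟨σ_x⟩ = 2 Re(a* b)/(|a|²+|b|²) with a = 2, b = 3.
a* b = 6, so ⟨σ_x⟩ = 12/13.
⟨S_x⟩ = (ħ/2)·⟨σ_x⟩.

0.923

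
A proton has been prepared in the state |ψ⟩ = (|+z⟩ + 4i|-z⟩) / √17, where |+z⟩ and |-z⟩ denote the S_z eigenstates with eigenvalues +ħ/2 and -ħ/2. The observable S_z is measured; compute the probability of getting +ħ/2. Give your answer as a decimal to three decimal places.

0.059

The +ħ/2 outcome corresponds to |+z⟩. Its amplitude in |ψ⟩ is 1/√17.
P = |1|² / 17 = 1/17.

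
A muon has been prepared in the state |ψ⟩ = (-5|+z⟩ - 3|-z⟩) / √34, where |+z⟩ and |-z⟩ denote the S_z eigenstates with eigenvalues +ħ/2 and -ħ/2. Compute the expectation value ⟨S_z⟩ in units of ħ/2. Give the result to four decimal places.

⟨σ_z⟩ = |a|² - |b|² divided by |a|²+|b|², with a, b the |+z⟩, |-z⟩ amplitudes.
= (25 - 9)/34 = 16/34.
⟨S_z⟩ = (ħ/2)·⟨σ_z⟩.

0.4706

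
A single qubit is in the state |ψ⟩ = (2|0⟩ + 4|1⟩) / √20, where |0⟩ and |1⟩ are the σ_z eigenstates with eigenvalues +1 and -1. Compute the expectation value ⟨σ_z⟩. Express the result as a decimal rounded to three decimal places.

⟨σ_z⟩ = |a|² - |b|² divided by |a|²+|b|², with a, b the |0⟩, |1⟩ amplitudes.
= (4 - 16)/20 = -12/20.

-0.600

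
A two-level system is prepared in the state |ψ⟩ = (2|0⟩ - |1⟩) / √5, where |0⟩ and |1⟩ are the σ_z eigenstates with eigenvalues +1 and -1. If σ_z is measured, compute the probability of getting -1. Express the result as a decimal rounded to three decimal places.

The -1 outcome corresponds to |1⟩. Its amplitude in |ψ⟩ is -1/√5.
P = |-1|² / 5 = 1/5.

0.200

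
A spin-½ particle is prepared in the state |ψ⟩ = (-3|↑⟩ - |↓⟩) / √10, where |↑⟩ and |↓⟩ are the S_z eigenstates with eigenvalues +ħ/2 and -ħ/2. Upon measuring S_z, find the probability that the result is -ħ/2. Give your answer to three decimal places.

The -ħ/2 outcome corresponds to |↓⟩. Its amplitude in |ψ⟩ is -1/√10.
P = |-1|² / 10 = 1/10.

0.100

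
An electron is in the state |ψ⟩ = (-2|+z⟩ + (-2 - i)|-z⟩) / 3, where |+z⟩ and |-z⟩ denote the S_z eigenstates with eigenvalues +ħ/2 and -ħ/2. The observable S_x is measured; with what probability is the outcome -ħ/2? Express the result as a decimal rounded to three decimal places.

0.056

|-x⟩ = (|+z⟩ - |-z⟩)/√2, so ⟨-x|ψ⟩ = (i) / (√2·3).
P = |i|² / 18 = 1/18.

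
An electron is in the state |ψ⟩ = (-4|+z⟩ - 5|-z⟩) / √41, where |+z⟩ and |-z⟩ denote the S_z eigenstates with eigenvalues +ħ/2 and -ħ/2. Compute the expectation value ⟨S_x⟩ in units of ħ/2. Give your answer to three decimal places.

0.976

⟨σ_x⟩ = 2 Re(a* b)/(|a|²+|b|²) with a = -4, b = -5.
a* b = 20, so ⟨σ_x⟩ = 40/41.
⟨S_x⟩ = (ħ/2)·⟨σ_x⟩.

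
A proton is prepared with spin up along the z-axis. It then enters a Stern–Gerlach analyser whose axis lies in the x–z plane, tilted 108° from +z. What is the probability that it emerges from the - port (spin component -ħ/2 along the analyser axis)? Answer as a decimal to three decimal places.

0.655

For spin-½, the probability of finding spin-up along an axis at angle θ to the initial spin direction is cos²(θ/2); spin-down is sin²(θ/2).
θ = 108°, so P = sin²(54°) ≈ 0.655.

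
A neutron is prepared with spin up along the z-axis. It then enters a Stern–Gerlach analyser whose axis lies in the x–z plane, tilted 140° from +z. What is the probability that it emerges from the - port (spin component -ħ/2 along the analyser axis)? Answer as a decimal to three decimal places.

For spin-½, the probability of finding spin-up along an axis at angle θ to the initial spin direction is cos²(θ/2); spin-down is sin²(θ/2).
θ = 140°, so P = sin²(70°) ≈ 0.883.

0.883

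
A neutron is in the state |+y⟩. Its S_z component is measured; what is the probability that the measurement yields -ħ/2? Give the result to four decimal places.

0.5000

In the S_z basis, |+y⟩ = (|↑⟩ + i|↓⟩)/√2 and |-z⟩ = |↓⟩.
|⟨-z|+y⟩|² = 1/2.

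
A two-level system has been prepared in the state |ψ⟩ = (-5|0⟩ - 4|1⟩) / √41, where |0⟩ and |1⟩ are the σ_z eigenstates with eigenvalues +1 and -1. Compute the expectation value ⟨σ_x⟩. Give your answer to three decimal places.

0.976

⟨σ_x⟩ = 2 Re(a* b)/(|a|²+|b|²) with a = -5, b = -4.
a* b = 20, so ⟨σ_x⟩ = 40/41.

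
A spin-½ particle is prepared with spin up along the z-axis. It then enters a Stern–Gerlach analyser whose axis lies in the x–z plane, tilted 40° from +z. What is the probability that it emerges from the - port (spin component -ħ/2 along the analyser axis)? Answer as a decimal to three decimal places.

For spin-½, the probability of finding spin-up along an axis at angle θ to the initial spin direction is cos²(θ/2); spin-down is sin²(θ/2).
θ = 40°, so P = sin²(20°) ≈ 0.117.

0.117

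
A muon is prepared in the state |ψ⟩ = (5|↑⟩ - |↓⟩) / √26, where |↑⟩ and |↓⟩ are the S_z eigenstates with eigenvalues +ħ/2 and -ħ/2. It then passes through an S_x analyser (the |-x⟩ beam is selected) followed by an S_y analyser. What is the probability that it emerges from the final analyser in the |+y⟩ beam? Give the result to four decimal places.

0.3462

First analyser (S_x): P(|-x⟩) = |⟨-x|ψ⟩|² = 36/52.
After stage 1 the state is |-x⟩; P(|+y⟩) = |⟨+y|-x⟩|² = 1/2.
Joint probability = 36/52 × 1/2 = 0.3462.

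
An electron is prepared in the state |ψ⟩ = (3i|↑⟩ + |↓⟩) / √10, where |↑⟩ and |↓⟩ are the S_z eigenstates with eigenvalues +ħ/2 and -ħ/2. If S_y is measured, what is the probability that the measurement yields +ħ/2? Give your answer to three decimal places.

|+y⟩ = (|↑⟩ + i|↓⟩)/√2, so ⟨+y|ψ⟩ = (2i) / (√2·√10).
P = |2i|² / 20 = 4/20.

0.200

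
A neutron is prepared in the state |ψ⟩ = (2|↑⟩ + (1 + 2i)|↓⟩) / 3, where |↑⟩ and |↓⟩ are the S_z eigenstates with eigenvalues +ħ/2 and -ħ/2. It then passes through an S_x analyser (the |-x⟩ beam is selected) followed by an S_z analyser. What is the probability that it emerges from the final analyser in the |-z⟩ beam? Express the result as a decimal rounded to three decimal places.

First analyser (S_x): P(|-x⟩) = |⟨-x|ψ⟩|² = 5/18.
After stage 1 the state is |-x⟩; P(|-z⟩) = |⟨-z|-x⟩|² = 1/2.
Joint probability = 5/18 × 1/2 = 0.139.

0.139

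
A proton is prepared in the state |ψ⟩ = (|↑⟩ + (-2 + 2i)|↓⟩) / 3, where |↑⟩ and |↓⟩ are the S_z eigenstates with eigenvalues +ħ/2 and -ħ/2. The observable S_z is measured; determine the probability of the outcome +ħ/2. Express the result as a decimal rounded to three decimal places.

The +ħ/2 outcome corresponds to |↑⟩. Its amplitude in |ψ⟩ is 1/3.
P = |1|² / 9 = 1/9.

0.111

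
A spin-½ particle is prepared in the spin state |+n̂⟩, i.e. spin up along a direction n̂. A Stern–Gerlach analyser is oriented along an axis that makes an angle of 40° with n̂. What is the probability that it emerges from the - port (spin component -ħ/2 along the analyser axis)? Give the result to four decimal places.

0.1170

For spin-½, the probability of finding spin-up along an axis at angle θ to the initial spin direction is cos²(θ/2); spin-down is sin²(θ/2).
θ = 40°, so P = sin²(20°) ≈ 0.1170.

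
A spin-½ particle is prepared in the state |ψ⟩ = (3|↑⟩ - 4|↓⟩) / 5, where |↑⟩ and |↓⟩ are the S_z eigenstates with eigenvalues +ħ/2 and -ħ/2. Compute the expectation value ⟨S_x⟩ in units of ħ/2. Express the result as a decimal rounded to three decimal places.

-0.960

⟨σ_x⟩ = 2 Re(a* b)/(|a|²+|b|²) with a = 3, b = -4.
a* b = -12, so ⟨σ_x⟩ = -24/25.
⟨S_x⟩ = (ħ/2)·⟨σ_x⟩.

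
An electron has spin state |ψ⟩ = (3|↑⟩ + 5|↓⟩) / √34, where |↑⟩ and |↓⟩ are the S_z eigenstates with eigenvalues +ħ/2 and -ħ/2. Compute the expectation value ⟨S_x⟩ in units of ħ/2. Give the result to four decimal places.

0.8824

⟨σ_x⟩ = 2 Re(a* b)/(|a|²+|b|²) with a = 3, b = 5.
a* b = 15, so ⟨σ_x⟩ = 30/34.
⟨S_x⟩ = (ħ/2)·⟨σ_x⟩.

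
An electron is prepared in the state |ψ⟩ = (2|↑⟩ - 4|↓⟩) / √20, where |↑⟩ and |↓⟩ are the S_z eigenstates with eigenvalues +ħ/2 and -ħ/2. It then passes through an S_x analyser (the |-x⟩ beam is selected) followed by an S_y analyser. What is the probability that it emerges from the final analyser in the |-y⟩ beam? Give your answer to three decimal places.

0.450

First analyser (S_x): P(|-x⟩) = |⟨-x|ψ⟩|² = 36/40.
After stage 1 the state is |-x⟩; P(|-y⟩) = |⟨-y|-x⟩|² = 1/2.
Joint probability = 36/40 × 1/2 = 0.450.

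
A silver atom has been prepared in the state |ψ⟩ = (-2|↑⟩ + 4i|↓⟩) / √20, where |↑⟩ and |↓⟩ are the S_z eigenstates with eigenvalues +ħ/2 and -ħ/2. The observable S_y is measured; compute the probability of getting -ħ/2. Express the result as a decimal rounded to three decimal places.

|-y⟩ = (|↑⟩ - i|↓⟩)/√2, so ⟨-y|ψ⟩ = (-6) / (√2·√20).
P = |-6|² / 40 = 36/40.

0.900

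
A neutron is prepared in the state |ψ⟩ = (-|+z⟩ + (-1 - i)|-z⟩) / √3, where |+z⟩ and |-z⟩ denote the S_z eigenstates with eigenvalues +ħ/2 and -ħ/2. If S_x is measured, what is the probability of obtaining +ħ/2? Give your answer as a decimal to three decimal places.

|+x⟩ = (|+z⟩ + |-z⟩)/√2, so ⟨+x|ψ⟩ = (-2 - i) / (√2·√3).
P = |-2 - i|² / 6 = 5/6.

0.833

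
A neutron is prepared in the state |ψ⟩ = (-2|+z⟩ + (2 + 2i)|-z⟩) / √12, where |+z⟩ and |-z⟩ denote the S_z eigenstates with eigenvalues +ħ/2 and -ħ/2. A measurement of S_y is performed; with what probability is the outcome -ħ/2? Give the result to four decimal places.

|-y⟩ = (|+z⟩ - i|-z⟩)/√2, so ⟨-y|ψ⟩ = (-4 + 2i) / (√2·√12).
P = |-4 + 2i|² / 24 = 20/24.

0.8333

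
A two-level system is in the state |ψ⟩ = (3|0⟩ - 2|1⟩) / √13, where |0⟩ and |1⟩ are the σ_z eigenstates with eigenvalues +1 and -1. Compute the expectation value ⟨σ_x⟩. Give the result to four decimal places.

-0.9231

⟨σ_x⟩ = 2 Re(a* b)/(|a|²+|b|²) with a = 3, b = -2.
a* b = -6, so ⟨σ_x⟩ = -12/13.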